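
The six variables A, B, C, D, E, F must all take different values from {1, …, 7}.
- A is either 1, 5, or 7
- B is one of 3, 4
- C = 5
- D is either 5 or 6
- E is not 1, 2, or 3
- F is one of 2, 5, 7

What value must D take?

C's domain is down to {5}, so C = 5. Strike 5 from A, D, E, F.
So D = 6.

6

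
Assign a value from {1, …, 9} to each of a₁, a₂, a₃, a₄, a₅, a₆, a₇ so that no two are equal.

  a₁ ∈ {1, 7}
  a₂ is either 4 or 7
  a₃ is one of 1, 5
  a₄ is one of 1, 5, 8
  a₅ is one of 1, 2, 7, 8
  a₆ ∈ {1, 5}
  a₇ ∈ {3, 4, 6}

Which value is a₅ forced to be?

2

a₃ and a₆ between them cover only {1, 5} — a naked pair. Remove those values from a₁, a₄, a₅.
a₁ has just one choice, so a₁ = 7. So a₂, a₅ can't be 7.
a₂ has just one choice, so a₂ = 4. Remove 4 from a₇.
a₄ has just one choice, so a₄ = 8. Eliminate 8 elsewhere: a₅.
So a₅ = 2.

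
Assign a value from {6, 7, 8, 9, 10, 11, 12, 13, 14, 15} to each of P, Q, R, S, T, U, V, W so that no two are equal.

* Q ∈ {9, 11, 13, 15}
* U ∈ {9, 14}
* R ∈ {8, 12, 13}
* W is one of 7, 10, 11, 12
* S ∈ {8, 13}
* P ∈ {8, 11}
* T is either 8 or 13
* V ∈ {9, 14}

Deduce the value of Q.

15

The 2 variables S and T are confined to {8, 13}, which locks those values in; drop them from P, Q, R.
P's domain is down to {11}, so P = 11. Strike 11 from Q, W.
R's domain is down to {12}, so R = 12. So W can't be 12.
U and V between them cover only {9, 14} — a naked pair. Remove those values from Q.
So Q = 15.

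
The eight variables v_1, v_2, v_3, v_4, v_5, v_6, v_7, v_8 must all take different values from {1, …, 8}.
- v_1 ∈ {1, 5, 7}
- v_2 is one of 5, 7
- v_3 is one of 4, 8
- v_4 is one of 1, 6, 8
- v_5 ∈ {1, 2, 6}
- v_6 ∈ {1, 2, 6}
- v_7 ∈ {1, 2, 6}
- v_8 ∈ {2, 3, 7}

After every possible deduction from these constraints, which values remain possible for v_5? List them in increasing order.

Among the 8 variables, 3 fits only v_8 (and all 8 values in {1, 2, 3, 4, 5, 6, 7, 8} must be used), so v_8 = 3.
Among the 7 still-open variables, 4 fits only v_3 (and all 7 values in {1, 2, 4, 5, 6, 7, 8} must be used), so v_3 = 4.
The 6 still-open variables together cover exactly {1, 2, 5, 6, 7, 8} — 6 values for 6 variables — and 8 appears only in v_4's list, so v_4 = 8.
v_5, v_6, v_7 between them cover only {1, 2, 6} — a naked triple. Remove those values from v_1.
No further eliminations apply; v_5 can still be any of 1, 2, 6.

1, 2, 6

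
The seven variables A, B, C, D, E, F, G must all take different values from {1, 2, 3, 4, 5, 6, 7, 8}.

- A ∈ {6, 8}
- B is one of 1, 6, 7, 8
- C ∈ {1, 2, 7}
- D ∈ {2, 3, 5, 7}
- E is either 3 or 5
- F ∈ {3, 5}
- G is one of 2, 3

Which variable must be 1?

C

E and F between them cover only {3, 5} — a naked pair. Remove those values from D, G.
G's domain is down to {2}, so G = 2. Strike 2 from C, D.
D has just one choice, so D = 7. Strike 7 from B, C.
So 1 goes to C.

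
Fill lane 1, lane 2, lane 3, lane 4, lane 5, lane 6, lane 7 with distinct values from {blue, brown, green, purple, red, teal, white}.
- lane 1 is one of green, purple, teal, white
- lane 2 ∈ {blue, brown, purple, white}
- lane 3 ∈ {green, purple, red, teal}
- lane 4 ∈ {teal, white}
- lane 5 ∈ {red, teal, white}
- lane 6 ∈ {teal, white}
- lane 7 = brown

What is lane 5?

lane 7 must be brown (only option left). Eliminate brown elsewhere: lane 2.
Among the 6 still-open variables, blue fits only lane 2 (and all 6 values in {blue, green, purple, red, teal, white} must be used), so lane 2 = blue.
The 2 variables lane 4 and lane 6 are confined to {teal, white}, which locks those values in; drop them from lane 1, lane 3, lane 5.
So lane 5 = red.

red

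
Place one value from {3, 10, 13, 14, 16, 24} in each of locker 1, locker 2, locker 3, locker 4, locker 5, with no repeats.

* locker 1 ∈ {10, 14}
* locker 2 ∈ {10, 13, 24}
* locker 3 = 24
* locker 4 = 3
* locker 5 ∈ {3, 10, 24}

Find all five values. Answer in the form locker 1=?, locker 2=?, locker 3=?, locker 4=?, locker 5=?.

locker 3 must be 24 (only option left). So locker 2, locker 5 can't be 24.
locker 4 must be 3 (only option left). Eliminate 3 elsewhere: locker 5.
locker 5 has just one choice, so locker 5 = 10. So locker 1, locker 2 can't be 10.
locker 1 has just one choice, so locker 1 = 14.
locker 2's domain is down to {13}, so locker 2 = 13.

locker 1=14, locker 2=13, locker 3=24, locker 4=3, locker 5=10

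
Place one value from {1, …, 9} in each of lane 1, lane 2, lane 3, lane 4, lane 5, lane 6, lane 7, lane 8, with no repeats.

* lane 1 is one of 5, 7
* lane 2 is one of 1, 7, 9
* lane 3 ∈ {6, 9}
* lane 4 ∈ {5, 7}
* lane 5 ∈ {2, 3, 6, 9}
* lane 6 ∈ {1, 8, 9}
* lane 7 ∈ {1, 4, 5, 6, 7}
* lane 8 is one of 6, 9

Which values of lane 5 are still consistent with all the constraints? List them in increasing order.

lane 1 and lane 4 share exactly the 2 values {5, 7}; by pigeonhole those values go to them, so strike 5, 7 from lane 2, lane 7.
The 2 variables lane 3 and lane 8 are confined to {6, 9}, which locks those values in; drop them from lane 2, lane 5, lane 6, lane 7.
lane 2 has just one choice, so lane 2 = 1. Strike 1 from lane 6, lane 7.
lane 6's domain is down to {8}, so lane 6 = 8.
lane 7 must be 4 (only option left).
No further eliminations apply; lane 5 can still be any of 2, 3.

2, 3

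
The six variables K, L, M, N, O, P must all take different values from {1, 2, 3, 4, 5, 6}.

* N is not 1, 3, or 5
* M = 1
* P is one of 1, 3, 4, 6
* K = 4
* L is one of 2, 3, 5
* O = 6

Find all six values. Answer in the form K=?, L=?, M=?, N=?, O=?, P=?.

K=4, L=5, M=1, N=2, O=6, P=3

K has just one choice, so K = 4. So N, P can't be 4.
M's domain is down to {1}, so M = 1. Eliminate 1 elsewhere: P.
O has just one choice, so O = 6. Strike 6 from N, P.
P has just one choice, so P = 3. Remove 3 from L.
N has just one choice, so N = 2. Eliminate 2 elsewhere: L.
L has just one choice, so L = 5.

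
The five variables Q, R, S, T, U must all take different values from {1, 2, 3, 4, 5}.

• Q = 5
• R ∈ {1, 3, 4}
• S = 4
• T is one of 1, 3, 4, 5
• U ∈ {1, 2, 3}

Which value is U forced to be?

Q must be 5 (only option left). Strike 5 from T.
S must be 4 (only option left). So R, T can't be 4.
Among the 3 still-open variables, 2 fits only U (and all 3 values in {1, 2, 3} must be used), so U = 2.

2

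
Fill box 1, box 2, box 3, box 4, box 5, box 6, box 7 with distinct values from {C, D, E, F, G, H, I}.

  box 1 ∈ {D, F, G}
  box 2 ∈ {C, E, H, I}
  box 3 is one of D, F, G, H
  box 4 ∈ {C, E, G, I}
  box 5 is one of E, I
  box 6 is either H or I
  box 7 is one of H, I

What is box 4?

G

box 6 and box 7 between them cover only {H, I} — a naked pair. Remove those values from box 2, box 3, box 4, box 5.
That leaves box 5 = E. Strike E from box 2, box 4.
box 2 has just one choice, so box 2 = C. Remove C from box 4.
So box 4 = G.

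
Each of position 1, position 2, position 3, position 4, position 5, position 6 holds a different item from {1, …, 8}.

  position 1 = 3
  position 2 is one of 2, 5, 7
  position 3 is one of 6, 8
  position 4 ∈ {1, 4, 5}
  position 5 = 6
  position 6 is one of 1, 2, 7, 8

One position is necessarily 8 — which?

position 1's domain is down to {3}, so position 1 = 3.
That leaves position 5 = 6. Strike 6 from position 3.
So 8 goes to position 3.

position 3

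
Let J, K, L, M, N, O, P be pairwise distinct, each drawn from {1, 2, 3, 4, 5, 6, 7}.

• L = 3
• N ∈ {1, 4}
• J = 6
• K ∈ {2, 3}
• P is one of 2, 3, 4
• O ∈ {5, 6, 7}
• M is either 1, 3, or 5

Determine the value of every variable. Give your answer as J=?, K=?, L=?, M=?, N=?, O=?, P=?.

J=6, K=2, L=3, M=5, N=1, O=7, P=4

J's domain is down to {6}, so J = 6. Strike 6 from O.
That leaves L = 3. Strike 3 from K, M, P.
K's domain is down to {2}, so K = 2. Strike 2 from P.
That leaves P = 4. Strike 4 from N.
N must be 1 (only option left). So M can't be 1.
M has just one choice, so M = 5. Eliminate 5 elsewhere: O.
O's domain is down to {7}, so O = 7.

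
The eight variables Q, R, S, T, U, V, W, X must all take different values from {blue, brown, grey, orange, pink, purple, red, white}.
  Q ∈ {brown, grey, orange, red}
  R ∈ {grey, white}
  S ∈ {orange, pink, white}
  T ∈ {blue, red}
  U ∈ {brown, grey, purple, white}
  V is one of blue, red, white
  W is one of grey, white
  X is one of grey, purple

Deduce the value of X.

purple

Among the 8 variables, pink fits only S (and all 8 values in {blue, brown, grey, orange, pink, purple, red, white} must be used), so S = pink.
Among the 7 still-open variables, orange fits only Q (and all 7 values in {blue, brown, grey, orange, purple, red, white} must be used), so Q = orange.
The 6 still-open variables draw from only 6 values {blue, brown, grey, purple, red, white}, so each is used; only U can be brown, hence U = brown.
The 5 still-open variables together cover exactly {blue, grey, purple, red, white} — 5 values for 5 variables — and purple appears only in X's list, so X = purple.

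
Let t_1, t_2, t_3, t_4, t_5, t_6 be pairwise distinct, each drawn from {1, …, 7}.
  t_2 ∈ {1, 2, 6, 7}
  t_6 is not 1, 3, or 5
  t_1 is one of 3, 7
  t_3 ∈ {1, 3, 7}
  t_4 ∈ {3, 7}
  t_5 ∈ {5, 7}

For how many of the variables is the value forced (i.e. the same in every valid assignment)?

2

The 2 variables t_1 and t_4 are confined to {3, 7}, which locks those values in; drop them from t_2, t_3, t_5, t_6.
That leaves t_3 = 1. Strike 1 from t_2.
t_5 must be 5 (only option left).
Determined: t_3=1, t_5=5. The other variables each still have more than one consistent value. That makes 2.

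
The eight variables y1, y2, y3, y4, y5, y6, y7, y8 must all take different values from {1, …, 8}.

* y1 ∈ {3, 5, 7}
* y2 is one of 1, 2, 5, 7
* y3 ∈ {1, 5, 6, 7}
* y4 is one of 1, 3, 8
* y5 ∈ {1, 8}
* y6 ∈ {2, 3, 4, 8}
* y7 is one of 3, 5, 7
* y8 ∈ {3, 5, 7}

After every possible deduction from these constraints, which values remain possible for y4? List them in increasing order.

The 8 variables draw from only 8 values {1, 2, 3, 4, 5, 6, 7, 8}, so each is used; only y6 can be 4, hence y6 = 4.
The 7 still-open variables draw from only 7 values {1, 2, 3, 5, 6, 7, 8}, so each is used; only y2 can be 2, hence y2 = 2.
The 6 still-open variables together cover exactly {1, 3, 5, 6, 7, 8} — 6 values for 6 variables — and 6 appears only in y3's list, so y3 = 6.
The 3 variables y1, y7, y8 are confined to {3, 5, 7}, which locks those values in; drop them from y4.
No further eliminations apply; y4 can still be any of 1, 8.

1, 8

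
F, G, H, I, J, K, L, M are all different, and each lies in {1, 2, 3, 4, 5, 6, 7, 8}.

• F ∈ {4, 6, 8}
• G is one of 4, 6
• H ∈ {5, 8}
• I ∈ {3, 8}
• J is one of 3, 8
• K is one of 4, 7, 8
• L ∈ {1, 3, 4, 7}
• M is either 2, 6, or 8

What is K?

The 8 variables draw from only 8 values {1, 2, 3, 4, 5, 6, 7, 8}, so each is used; only L can be 1, hence L = 1.
Among the 7 still-open variables, 2 fits only M (and all 7 values in {2, 3, 4, 5, 6, 7, 8} must be used), so M = 2.
Among the 6 still-open variables, 5 fits only H (and all 6 values in {3, 4, 5, 6, 7, 8} must be used), so H = 5.
Among the 5 still-open variables, 7 fits only K (and all 5 values in {3, 4, 6, 7, 8} must be used), so K = 7.

7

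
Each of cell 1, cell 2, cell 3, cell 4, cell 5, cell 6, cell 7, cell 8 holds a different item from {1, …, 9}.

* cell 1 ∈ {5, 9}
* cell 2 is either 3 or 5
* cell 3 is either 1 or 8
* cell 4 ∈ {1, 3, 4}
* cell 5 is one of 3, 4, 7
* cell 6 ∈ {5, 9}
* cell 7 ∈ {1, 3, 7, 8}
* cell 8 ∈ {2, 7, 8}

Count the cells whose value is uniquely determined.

Among the 8 variables, 2 fits only cell 8 (and all 8 values in {1, 2, 3, 4, 5, 7, 8, 9} must be used), so cell 8 = 2.
The 2 variables cell 1 and cell 6 are confined to {5, 9}, which locks those values in; drop them from cell 2.
cell 2's domain is down to {3}, so cell 2 = 3. Remove 3 from cell 4, cell 5, cell 7.
Determined: cell 2=3, cell 8=2. The other cells each still have more than one consistent value. That makes 2.

2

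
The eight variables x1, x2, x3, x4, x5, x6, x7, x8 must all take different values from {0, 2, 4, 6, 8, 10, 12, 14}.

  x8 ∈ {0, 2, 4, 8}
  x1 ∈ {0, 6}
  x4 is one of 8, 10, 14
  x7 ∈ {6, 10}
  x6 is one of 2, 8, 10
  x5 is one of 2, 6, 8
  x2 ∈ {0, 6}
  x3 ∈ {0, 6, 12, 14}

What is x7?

10

The 8 variables draw from only 8 values {0, 2, 4, 6, 8, 10, 12, 14}, so each is used; only x8 can be 4, hence x8 = 4.
The 7 still-open variables together cover exactly {0, 2, 6, 8, 10, 12, 14} — 7 values for 7 variables — and 12 appears only in x3's list, so x3 = 12.
Among the 6 still-open variables, 14 fits only x4 (and all 6 values in {0, 2, 6, 8, 10, 14} must be used), so x4 = 14.
x1 and x2 between them cover only {0, 6} — a naked pair. Remove those values from x5, x7.
So x7 = 10.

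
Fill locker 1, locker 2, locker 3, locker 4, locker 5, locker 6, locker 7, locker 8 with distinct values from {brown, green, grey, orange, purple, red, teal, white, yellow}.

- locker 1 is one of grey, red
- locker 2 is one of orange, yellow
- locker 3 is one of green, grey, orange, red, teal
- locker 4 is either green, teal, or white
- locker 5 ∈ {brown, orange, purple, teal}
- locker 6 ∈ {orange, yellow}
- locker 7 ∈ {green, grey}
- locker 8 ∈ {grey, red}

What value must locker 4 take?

locker 1 and locker 8 share exactly the 2 values {grey, red}; by pigeonhole those values go to them, so strike grey, red from locker 3, locker 7.
That leaves locker 7 = green. Eliminate green elsewhere: locker 3, locker 4.
locker 2 and locker 6 between them cover only {orange, yellow} — a naked pair. Remove those values from locker 3, locker 5.
locker 3 must be teal (only option left). Strike teal from locker 4, locker 5.
So locker 4 = white.

white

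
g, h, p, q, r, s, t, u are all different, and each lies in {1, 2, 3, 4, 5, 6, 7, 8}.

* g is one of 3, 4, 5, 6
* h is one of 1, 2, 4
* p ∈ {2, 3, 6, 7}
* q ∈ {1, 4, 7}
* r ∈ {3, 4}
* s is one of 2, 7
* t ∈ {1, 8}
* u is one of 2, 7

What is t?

8

Among the 8 variables, 5 fits only g (and all 8 values in {1, 2, 3, 4, 5, 6, 7, 8} must be used), so g = 5.
The 7 still-open variables draw from only 7 values {1, 2, 3, 4, 6, 7, 8}, so each is used; only p can be 6, hence p = 6.
The 6 still-open variables together cover exactly {1, 2, 3, 4, 7, 8} — 6 values for 6 variables — and 3 appears only in r's list, so r = 3.
The 5 still-open variables together cover exactly {1, 2, 4, 7, 8} — 5 values for 5 variables — and 8 appears only in t's list, so t = 8.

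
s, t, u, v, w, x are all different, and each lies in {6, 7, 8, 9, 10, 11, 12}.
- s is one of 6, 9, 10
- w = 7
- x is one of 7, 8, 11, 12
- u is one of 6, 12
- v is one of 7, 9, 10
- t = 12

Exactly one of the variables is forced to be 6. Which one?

t must be 12 (only option left). So u, x can't be 12.
So 6 goes to u.

u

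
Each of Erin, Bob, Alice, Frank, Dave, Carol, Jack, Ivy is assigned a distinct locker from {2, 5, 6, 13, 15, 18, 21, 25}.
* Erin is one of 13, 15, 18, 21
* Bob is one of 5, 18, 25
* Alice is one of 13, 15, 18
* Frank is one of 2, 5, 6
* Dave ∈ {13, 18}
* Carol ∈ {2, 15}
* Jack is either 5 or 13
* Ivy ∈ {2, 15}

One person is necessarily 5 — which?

The 8 variables together cover exactly {2, 5, 6, 13, 15, 18, 21, 25} — 8 values for 8 variables — and 6 appears only in Frank's list, so Frank = 6.
The 7 still-open variables together cover exactly {2, 5, 13, 15, 18, 21, 25} — 7 values for 7 variables — and 21 appears only in Erin's list, so Erin = 21.
The 6 still-open variables draw from only 6 values {2, 5, 13, 15, 18, 25}, so each is used; only Bob can be 25, hence Bob = 25.
The 5 still-open variables together cover exactly {2, 5, 13, 15, 18} — 5 values for 5 variables — and 5 appears only in Jack's list, so Jack = 5.

Jack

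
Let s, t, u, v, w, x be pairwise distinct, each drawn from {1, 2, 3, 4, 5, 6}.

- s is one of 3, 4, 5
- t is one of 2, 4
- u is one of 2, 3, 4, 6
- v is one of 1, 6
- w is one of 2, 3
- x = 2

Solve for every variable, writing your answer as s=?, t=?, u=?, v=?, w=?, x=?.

s=5, t=4, u=6, v=1, w=3, x=2

x's domain is down to {2}, so x = 2. Strike 2 from t, u, w.
t must be 4 (only option left). Strike 4 from s, u.
That leaves w = 3. Strike 3 from s, u.
s must be 5 (only option left).
u must be 6 (only option left). Eliminate 6 elsewhere: v.
That leaves v = 1.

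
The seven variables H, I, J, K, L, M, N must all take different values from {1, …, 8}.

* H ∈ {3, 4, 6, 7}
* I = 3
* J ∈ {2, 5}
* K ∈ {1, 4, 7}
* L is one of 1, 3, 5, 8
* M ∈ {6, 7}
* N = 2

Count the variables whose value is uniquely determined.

3

I's domain is down to {3}, so I = 3. Strike 3 from H, L.
That leaves N = 2. Eliminate 2 elsewhere: J.
That leaves J = 5. So L can't be 5.
Determined: I=3, J=5, N=2. The other variables each still have more than one consistent value. That makes 3.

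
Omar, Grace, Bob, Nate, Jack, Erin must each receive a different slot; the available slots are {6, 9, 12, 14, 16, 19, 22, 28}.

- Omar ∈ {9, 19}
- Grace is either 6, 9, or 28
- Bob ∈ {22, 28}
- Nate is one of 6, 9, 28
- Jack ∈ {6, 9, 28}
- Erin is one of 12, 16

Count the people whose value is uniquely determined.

2

Grace, Nate, Jack between them cover only {6, 9, 28} — a naked triple. Remove those values from Omar, Bob.
Omar has just one choice, so Omar = 19.
Bob's domain is down to {22}, so Bob = 22.
Determined: Omar=19, Bob=22. The other people each still have more than one consistent value. That makes 2.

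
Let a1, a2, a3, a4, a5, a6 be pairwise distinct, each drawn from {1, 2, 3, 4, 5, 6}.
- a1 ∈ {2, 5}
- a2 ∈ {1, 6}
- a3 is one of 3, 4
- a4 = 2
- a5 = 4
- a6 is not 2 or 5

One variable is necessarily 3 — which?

a3

a4 has just one choice, so a4 = 2. Strike 2 from a1.
a5's domain is down to {4}, so a5 = 4. Eliminate 4 elsewhere: a3, a6.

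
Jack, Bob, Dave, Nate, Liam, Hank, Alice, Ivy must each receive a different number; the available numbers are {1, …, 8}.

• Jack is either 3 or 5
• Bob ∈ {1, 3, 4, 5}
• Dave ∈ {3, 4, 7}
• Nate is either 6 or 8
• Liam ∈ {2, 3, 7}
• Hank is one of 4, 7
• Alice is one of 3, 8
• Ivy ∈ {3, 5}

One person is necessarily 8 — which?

Alice

The 8 variables together cover exactly {1, 2, 3, 4, 5, 6, 7, 8} — 8 values for 8 variables — and 1 appears only in Bob's list, so Bob = 1.
The 7 still-open variables together cover exactly {2, 3, 4, 5, 6, 7, 8} — 7 values for 7 variables — and 2 appears only in Liam's list, so Liam = 2.
The 6 still-open variables draw from only 6 values {3, 4, 5, 6, 7, 8}, so each is used; only Nate can be 6, hence Nate = 6.
The 5 still-open variables draw from only 5 values {3, 4, 5, 7, 8}, so each is used; only Alice can be 8, hence Alice = 8.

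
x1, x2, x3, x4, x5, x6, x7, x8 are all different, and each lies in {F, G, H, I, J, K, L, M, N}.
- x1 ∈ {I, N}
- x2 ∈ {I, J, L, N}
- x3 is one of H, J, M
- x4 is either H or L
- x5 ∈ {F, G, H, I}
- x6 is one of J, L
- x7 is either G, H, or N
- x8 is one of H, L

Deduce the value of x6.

J

Among the 8 variables, F fits only x5 (and all 8 values in {F, G, H, I, J, L, M, N} must be used), so x5 = F.
Among the 7 still-open variables, G fits only x7 (and all 7 values in {G, H, I, J, L, M, N} must be used), so x7 = G.
The 6 still-open variables together cover exactly {H, I, J, L, M, N} — 6 values for 6 variables — and M appears only in x3's list, so x3 = M.
x4 and x8 between them cover only {H, L} — a naked pair. Remove those values from x2, x6.
So x6 = J.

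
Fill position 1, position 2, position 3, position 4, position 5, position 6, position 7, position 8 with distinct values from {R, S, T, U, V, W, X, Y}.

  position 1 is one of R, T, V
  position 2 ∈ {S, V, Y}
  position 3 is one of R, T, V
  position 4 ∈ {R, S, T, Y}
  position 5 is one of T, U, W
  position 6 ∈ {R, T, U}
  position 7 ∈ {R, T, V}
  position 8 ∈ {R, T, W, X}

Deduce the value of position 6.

The 8 variables draw from only 8 values {R, S, T, U, V, W, X, Y}, so each is used; only position 8 can be X, hence position 8 = X.
The 7 still-open variables draw from only 7 values {R, S, T, U, V, W, Y}, so each is used; only position 5 can be W, hence position 5 = W.
The 6 still-open variables together cover exactly {R, S, T, U, V, Y} — 6 values for 6 variables — and U appears only in position 6's list, so position 6 = U.

U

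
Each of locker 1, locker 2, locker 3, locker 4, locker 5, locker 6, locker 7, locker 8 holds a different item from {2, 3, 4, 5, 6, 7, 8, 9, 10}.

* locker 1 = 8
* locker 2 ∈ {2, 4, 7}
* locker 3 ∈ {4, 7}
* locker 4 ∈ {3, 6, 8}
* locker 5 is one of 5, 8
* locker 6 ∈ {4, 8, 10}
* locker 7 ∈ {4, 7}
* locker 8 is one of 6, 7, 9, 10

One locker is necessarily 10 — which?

locker 6

locker 1's domain is down to {8}, so locker 1 = 8. Strike 8 from locker 4, locker 5, locker 6.
locker 5's domain is down to {5}, so locker 5 = 5.
The 2 variables locker 3 and locker 7 are confined to {4, 7}, which locks those values in; drop them from locker 2, locker 6, locker 8.
So 10 goes to locker 6.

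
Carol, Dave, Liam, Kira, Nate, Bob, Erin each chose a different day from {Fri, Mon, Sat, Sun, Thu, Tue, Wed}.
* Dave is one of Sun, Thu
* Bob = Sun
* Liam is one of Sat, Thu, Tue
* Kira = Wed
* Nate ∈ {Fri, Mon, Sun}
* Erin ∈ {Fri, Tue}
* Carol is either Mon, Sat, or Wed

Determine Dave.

Kira's domain is down to {Wed}, so Kira = Wed. Remove Wed from Carol.
Bob must be Sun (only option left). Eliminate Sun elsewhere: Dave, Nate.
So Dave = Thu.

Thu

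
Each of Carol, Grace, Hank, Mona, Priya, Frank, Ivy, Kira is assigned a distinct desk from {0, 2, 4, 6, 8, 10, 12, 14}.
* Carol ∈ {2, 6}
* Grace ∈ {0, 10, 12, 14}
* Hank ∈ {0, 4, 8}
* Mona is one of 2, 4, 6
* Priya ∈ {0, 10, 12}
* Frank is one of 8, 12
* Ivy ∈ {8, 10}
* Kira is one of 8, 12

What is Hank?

The 8 variables draw from only 8 values {0, 2, 4, 6, 8, 10, 12, 14}, so each is used; only Grace can be 14, hence Grace = 14.
The 2 variables Frank and Kira are confined to {8, 12}, which locks those values in; drop them from Hank, Priya, Ivy.
Ivy has just one choice, so Ivy = 10. So Priya can't be 10.
That leaves Priya = 0. Strike 0 from Hank.
So Hank = 4.

4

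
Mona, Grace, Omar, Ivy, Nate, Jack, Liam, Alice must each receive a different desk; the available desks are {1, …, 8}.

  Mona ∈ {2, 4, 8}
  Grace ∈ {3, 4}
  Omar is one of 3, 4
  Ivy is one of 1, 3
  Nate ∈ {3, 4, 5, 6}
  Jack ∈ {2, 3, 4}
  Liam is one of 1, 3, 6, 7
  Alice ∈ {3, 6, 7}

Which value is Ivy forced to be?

1

The 8 variables draw from only 8 values {1, 2, 3, 4, 5, 6, 7, 8}, so each is used; only Nate can be 5, hence Nate = 5.
The 7 still-open variables draw from only 7 values {1, 2, 3, 4, 6, 7, 8}, so each is used; only Mona can be 8, hence Mona = 8.
The 6 still-open variables together cover exactly {1, 2, 3, 4, 6, 7} — 6 values for 6 variables — and 2 appears only in Jack's list, so Jack = 2.
Grace and Omar between them cover only {3, 4} — a naked pair. Remove those values from Ivy, Liam, Alice.
So Ivy = 1.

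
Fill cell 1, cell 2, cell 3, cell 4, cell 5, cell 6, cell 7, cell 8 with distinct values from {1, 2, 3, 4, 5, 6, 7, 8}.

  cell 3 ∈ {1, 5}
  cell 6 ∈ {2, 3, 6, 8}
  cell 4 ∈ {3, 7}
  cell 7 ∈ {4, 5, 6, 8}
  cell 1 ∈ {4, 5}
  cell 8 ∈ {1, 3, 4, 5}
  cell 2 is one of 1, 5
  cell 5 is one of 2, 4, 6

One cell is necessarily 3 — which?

cell 8

The 8 variables draw from only 8 values {1, 2, 3, 4, 5, 6, 7, 8}, so each is used; only cell 4 can be 7, hence cell 4 = 7.
The 2 variables cell 2 and cell 3 are confined to {1, 5}, which locks those values in; drop them from cell 1, cell 7, cell 8.
cell 1's domain is down to {4}, so cell 1 = 4. So cell 5, cell 7, cell 8 can't be 4.
So 3 goes to cell 8.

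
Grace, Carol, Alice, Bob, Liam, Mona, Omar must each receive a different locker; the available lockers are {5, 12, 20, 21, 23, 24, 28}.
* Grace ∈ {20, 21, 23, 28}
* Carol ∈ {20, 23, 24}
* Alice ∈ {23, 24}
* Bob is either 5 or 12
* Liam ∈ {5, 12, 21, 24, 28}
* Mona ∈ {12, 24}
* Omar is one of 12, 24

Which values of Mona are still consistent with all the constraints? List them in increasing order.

12, 24

Mona and Omar between them cover only {12, 24} — a naked pair. Remove those values from Carol, Alice, Bob, Liam.
Alice's domain is down to {23}, so Alice = 23. Eliminate 23 elsewhere: Grace, Carol.
That leaves Bob = 5. Eliminate 5 elsewhere: Liam.
That leaves Carol = 20. Remove 20 from Grace.
No further eliminations apply; Mona can still be any of 12, 24.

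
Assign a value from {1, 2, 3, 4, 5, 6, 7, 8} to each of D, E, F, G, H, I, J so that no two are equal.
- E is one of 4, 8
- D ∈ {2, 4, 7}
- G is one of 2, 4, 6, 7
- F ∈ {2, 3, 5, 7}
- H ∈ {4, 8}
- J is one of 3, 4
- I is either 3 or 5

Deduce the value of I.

5

The 7 variables draw from only 7 values {2, 3, 4, 5, 6, 7, 8}, so each is used; only G can be 6, hence G = 6.
The 2 variables E and H are confined to {4, 8}, which locks those values in; drop them from D, J.
That leaves J = 3. Eliminate 3 elsewhere: F, I.
So I = 5.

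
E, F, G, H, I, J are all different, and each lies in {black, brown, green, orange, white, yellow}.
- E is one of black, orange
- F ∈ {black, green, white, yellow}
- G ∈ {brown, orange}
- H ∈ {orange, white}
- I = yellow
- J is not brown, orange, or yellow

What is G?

I's domain is down to {yellow}, so I = yellow. Remove yellow from F.
Among the 5 still-open variables, brown fits only G (and all 5 values in {black, brown, green, orange, white} must be used), so G = brown.

brown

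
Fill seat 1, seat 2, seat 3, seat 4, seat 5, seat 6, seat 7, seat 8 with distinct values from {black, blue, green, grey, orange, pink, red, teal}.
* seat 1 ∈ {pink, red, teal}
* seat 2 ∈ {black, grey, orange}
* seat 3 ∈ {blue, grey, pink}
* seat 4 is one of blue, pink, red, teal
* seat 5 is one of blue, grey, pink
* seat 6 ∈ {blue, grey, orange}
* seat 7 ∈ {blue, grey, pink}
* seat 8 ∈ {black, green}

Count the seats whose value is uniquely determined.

The 8 variables draw from only 8 values {black, blue, green, grey, orange, pink, red, teal}, so each is used; only seat 8 can be green, hence seat 8 = green.
The 7 still-open variables together cover exactly {black, blue, grey, orange, pink, red, teal} — 7 values for 7 variables — and black appears only in seat 2's list, so seat 2 = black.
Among the 6 still-open variables, orange fits only seat 6 (and all 6 values in {blue, grey, orange, pink, red, teal} must be used), so seat 6 = orange.
seat 3, seat 5, seat 7 between them cover only {blue, grey, pink} — a naked triple. Remove those values from seat 1, seat 4.
Determined: seat 2=black, seat 6=orange, seat 8=green. The other seats each still have more than one consistent value. That makes 3.

3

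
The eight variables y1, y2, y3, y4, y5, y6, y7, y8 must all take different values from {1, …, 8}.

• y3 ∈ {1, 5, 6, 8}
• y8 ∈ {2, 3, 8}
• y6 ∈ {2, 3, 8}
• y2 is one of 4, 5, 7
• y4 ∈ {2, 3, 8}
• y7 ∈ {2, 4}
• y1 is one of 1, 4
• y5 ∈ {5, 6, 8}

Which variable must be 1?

Among the 8 variables, 7 fits only y2 (and all 8 values in {1, 2, 3, 4, 5, 6, 7, 8} must be used), so y2 = 7.
y4, y6, y8 share exactly the 3 values {2, 3, 8}; by pigeonhole those values go to them, so strike 2, 3, 8 from y3, y5, y7.
y7 must be 4 (only option left). Strike 4 from y1.
So 1 goes to y1.

y1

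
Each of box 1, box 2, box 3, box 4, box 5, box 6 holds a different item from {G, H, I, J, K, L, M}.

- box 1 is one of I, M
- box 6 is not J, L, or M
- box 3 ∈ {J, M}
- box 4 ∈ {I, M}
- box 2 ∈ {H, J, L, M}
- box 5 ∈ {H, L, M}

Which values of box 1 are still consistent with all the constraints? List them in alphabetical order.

I, M

box 1 and box 4 between them cover only {I, M} — a naked pair. Remove those values from box 2, box 3, box 5, box 6.
box 3 must be J (only option left). Remove J from box 2.
The 2 variables box 2 and box 5 are confined to {H, L}, which locks those values in; drop them from box 6.
No further eliminations apply; box 1 can still be any of I, M.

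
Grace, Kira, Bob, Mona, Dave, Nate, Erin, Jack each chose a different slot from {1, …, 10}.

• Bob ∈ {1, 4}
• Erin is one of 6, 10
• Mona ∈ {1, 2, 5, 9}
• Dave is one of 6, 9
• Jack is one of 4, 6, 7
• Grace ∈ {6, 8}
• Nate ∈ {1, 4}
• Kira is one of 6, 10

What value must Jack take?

7

Kira and Erin share exactly the 2 values {6, 10}; by pigeonhole those values go to them, so strike 6, 10 from Grace, Dave, Jack.
Grace has just one choice, so Grace = 8.
That leaves Dave = 9. Eliminate 9 elsewhere: Mona.
Bob and Nate between them cover only {1, 4} — a naked pair. Remove those values from Mona, Jack.
So Jack = 7.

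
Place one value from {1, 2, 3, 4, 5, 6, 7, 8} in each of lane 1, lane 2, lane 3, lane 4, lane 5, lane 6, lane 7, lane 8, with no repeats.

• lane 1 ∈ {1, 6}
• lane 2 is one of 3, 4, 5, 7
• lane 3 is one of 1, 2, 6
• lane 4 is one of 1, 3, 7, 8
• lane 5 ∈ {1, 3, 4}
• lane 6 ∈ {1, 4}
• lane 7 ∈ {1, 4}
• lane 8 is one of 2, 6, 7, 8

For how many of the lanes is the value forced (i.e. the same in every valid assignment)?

Among the 8 variables, 5 fits only lane 2 (and all 8 values in {1, 2, 3, 4, 5, 6, 7, 8} must be used), so lane 2 = 5.
The 2 variables lane 6 and lane 7 are confined to {1, 4}, which locks those values in; drop them from lane 1, lane 3, lane 4, lane 5.
lane 1 must be 6 (only option left). Remove 6 from lane 3, lane 8.
lane 3 must be 2 (only option left). So lane 8 can't be 2.
lane 5 must be 3 (only option left). Remove 3 from lane 4.
Determined: lane 1=6, lane 2=5, lane 3=2, lane 5=3. The other lanes each still have more than one consistent value. That makes 4.

4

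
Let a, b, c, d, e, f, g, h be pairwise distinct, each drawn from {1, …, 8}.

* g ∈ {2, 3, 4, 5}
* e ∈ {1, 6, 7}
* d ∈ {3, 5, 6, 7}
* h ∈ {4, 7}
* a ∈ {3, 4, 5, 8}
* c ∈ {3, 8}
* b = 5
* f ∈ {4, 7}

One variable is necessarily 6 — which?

d

b must be 5 (only option left). Remove 5 from a, d, g.
The 7 still-open variables together cover exactly {1, 2, 3, 4, 6, 7, 8} — 7 values for 7 variables — and 1 appears only in e's list, so e = 1.
The 6 still-open variables draw from only 6 values {2, 3, 4, 6, 7, 8}, so each is used; only g can be 2, hence g = 2.
The 5 still-open variables draw from only 5 values {3, 4, 6, 7, 8}, so each is used; only d can be 6, hence d = 6.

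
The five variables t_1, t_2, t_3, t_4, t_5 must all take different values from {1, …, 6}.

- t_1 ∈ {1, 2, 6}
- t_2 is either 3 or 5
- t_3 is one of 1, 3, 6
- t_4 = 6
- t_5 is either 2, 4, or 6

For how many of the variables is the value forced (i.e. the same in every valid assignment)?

t_4 has just one choice, so t_4 = 6. Remove 6 from t_1, t_3, t_5.
Determined: t_4=6. The other variables each still have more than one consistent value. That makes 1.

1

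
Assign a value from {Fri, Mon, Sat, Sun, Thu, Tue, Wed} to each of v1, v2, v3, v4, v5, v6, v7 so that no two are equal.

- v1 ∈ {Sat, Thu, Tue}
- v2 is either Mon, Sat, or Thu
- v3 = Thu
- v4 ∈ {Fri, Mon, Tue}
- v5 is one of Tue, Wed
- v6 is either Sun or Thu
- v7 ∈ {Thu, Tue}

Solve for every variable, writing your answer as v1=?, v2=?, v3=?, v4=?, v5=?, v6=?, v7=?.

v3 must be Thu (only option left). Eliminate Thu elsewhere: v1, v2, v6, v7.
That leaves v6 = Sun.
v7 must be Tue (only option left). Remove Tue from v1, v4, v5.
v1's domain is down to {Sat}, so v1 = Sat. Eliminate Sat elsewhere: v2.
v2's domain is down to {Mon}, so v2 = Mon. Strike Mon from v4.
v4 has just one choice, so v4 = Fri.
v5 has just one choice, so v5 = Wed.

v1=Sat, v2=Mon, v3=Thu, v4=Fri, v5=Wed, v6=Sun, v7=Tue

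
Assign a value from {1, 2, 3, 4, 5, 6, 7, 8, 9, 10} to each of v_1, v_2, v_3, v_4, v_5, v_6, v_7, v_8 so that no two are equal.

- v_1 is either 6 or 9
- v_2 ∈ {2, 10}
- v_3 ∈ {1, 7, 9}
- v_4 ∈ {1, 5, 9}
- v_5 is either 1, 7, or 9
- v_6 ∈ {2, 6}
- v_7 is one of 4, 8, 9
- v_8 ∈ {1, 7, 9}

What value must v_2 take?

v_3, v_5, v_8 share exactly the 3 values {1, 7, 9}; by pigeonhole those values go to them, so strike 1, 7, 9 from v_1, v_4, v_7.
That leaves v_1 = 6. So v_6 can't be 6.
v_4 must be 5 (only option left).
v_6 must be 2 (only option left). Eliminate 2 elsewhere: v_2.
So v_2 = 10.

10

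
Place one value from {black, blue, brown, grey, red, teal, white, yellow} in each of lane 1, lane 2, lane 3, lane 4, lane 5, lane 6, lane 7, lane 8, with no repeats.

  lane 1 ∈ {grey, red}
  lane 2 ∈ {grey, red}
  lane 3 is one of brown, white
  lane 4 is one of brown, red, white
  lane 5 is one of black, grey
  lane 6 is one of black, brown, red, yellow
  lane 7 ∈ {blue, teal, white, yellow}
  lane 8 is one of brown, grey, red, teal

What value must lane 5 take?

Among the 8 variables, blue fits only lane 7 (and all 8 values in {black, blue, brown, grey, red, teal, white, yellow} must be used), so lane 7 = blue.
The 7 still-open variables together cover exactly {black, brown, grey, red, teal, white, yellow} — 7 values for 7 variables — and teal appears only in lane 8's list, so lane 8 = teal.
The 6 still-open variables together cover exactly {black, brown, grey, red, white, yellow} — 6 values for 6 variables — and yellow appears only in lane 6's list, so lane 6 = yellow.
Among the 5 still-open variables, black fits only lane 5 (and all 5 values in {black, brown, grey, red, white} must be used), so lane 5 = black.

black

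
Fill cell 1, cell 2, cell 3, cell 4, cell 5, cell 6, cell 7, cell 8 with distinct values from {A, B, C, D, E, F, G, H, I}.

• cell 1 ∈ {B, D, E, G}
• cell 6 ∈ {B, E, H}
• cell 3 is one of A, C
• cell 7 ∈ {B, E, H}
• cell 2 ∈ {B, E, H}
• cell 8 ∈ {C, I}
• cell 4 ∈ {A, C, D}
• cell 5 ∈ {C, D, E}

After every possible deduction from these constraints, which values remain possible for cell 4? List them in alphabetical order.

A, C, D

Among the 8 variables, G fits only cell 1 (and all 8 values in {A, B, C, D, E, G, H, I} must be used), so cell 1 = G.
The 7 still-open variables together cover exactly {A, B, C, D, E, H, I} — 7 values for 7 variables — and I appears only in cell 8's list, so cell 8 = I.
cell 2, cell 6, cell 7 between them cover only {B, E, H} — a naked triple. Remove those values from cell 5.
No further eliminations apply; cell 4 can still be any of A, C, D.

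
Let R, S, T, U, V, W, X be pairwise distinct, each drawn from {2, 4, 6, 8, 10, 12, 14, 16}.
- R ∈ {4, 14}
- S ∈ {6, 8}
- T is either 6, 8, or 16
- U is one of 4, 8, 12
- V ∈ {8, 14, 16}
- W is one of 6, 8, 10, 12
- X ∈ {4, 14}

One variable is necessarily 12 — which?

Among the 7 variables, 10 fits only W (and all 7 values in {4, 6, 8, 10, 12, 14, 16} must be used), so W = 10.
The 6 still-open variables together cover exactly {4, 6, 8, 12, 14, 16} — 6 values for 6 variables — and 12 appears only in U's list, so U = 12.

U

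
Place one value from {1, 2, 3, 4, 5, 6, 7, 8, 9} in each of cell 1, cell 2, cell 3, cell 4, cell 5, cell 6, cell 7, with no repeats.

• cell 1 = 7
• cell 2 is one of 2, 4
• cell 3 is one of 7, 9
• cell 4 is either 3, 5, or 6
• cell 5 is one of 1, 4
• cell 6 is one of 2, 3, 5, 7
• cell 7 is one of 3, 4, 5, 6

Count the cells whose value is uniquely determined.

2

cell 1 has just one choice, so cell 1 = 7. Remove 7 from cell 3, cell 6.
cell 3's domain is down to {9}, so cell 3 = 9.
Determined: cell 1=7, cell 3=9. The other cells each still have more than one consistent value. That makes 2.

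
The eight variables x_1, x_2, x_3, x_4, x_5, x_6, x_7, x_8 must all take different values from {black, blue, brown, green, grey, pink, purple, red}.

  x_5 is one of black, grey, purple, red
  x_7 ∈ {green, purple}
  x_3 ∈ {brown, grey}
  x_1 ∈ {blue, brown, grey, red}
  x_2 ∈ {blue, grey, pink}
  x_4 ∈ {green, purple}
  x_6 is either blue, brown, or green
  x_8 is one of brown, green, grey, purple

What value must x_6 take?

Among the 8 variables, black fits only x_5 (and all 8 values in {black, blue, brown, green, grey, pink, purple, red} must be used), so x_5 = black.
The 7 still-open variables draw from only 7 values {blue, brown, green, grey, pink, purple, red}, so each is used; only x_2 can be pink, hence x_2 = pink.
The 6 still-open variables draw from only 6 values {blue, brown, green, grey, purple, red}, so each is used; only x_1 can be red, hence x_1 = red.
The 5 still-open variables draw from only 5 values {blue, brown, green, grey, purple}, so each is used; only x_6 can be blue, hence x_6 = blue.

blue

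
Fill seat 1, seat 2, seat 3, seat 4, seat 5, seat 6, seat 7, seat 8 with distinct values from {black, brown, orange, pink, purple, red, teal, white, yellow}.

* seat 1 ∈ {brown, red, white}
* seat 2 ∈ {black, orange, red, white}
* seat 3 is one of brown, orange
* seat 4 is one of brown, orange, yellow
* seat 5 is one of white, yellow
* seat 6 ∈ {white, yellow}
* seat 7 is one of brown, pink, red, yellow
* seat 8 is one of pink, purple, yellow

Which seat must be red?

The 8 variables together cover exactly {black, brown, orange, pink, purple, red, white, yellow} — 8 values for 8 variables — and black appears only in seat 2's list, so seat 2 = black.
Among the 7 still-open variables, purple fits only seat 8 (and all 7 values in {brown, orange, pink, purple, red, white, yellow} must be used), so seat 8 = purple.
The 6 still-open variables together cover exactly {brown, orange, pink, red, white, yellow} — 6 values for 6 variables — and pink appears only in seat 7's list, so seat 7 = pink.
The 5 still-open variables draw from only 5 values {brown, orange, red, white, yellow}, so each is used; only seat 1 can be red, hence seat 1 = red.

seat 1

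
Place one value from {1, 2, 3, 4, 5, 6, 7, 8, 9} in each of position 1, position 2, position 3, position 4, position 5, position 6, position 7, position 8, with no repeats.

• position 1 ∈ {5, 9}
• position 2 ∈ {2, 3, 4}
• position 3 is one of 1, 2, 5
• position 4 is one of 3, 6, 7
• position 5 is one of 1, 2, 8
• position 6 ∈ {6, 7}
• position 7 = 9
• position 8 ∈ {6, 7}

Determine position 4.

position 7 has just one choice, so position 7 = 9. Remove 9 from position 1.
position 1 has just one choice, so position 1 = 5. Strike 5 from position 3.
position 6 and position 8 share exactly the 2 values {6, 7}; by pigeonhole those values go to them, so strike 6, 7 from position 4.
So position 4 = 3.

3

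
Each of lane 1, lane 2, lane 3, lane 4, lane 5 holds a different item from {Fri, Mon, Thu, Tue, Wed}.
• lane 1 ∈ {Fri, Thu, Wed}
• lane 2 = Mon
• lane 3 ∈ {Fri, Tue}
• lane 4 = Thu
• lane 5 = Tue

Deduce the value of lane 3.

Fri

lane 2 must be Mon (only option left).
lane 4 must be Thu (only option left). Remove Thu from lane 1.
lane 5 must be Tue (only option left). Remove Tue from lane 3.
So lane 3 = Fri.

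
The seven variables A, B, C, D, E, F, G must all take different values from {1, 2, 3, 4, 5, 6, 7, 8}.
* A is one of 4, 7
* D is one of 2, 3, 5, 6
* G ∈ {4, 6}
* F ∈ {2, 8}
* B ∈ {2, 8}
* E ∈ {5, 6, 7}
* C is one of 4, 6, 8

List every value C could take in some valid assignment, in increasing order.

The 7 variables draw from only 7 values {2, 3, 4, 5, 6, 7, 8}, so each is used; only D can be 3, hence D = 3.
The 6 still-open variables draw from only 6 values {2, 4, 5, 6, 7, 8}, so each is used; only E can be 5, hence E = 5.
The 5 still-open variables together cover exactly {2, 4, 6, 7, 8} — 5 values for 5 variables — and 7 appears only in A's list, so A = 7.
The 2 variables B and F are confined to {2, 8}, which locks those values in; drop them from C.
No further eliminations apply; C can still be any of 4, 6.

4, 6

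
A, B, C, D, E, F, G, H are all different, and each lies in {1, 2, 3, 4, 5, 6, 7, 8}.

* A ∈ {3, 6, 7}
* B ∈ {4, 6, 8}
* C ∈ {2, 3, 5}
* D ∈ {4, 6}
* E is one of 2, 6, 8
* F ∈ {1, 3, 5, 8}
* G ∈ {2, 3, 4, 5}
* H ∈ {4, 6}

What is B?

8

The 8 variables together cover exactly {1, 2, 3, 4, 5, 6, 7, 8} — 8 values for 8 variables — and 1 appears only in F's list, so F = 1.
Among the 7 still-open variables, 7 fits only A (and all 7 values in {2, 3, 4, 5, 6, 7, 8} must be used), so A = 7.
D and H share exactly the 2 values {4, 6}; by pigeonhole those values go to them, so strike 4, 6 from B, E, G.
So B = 8.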